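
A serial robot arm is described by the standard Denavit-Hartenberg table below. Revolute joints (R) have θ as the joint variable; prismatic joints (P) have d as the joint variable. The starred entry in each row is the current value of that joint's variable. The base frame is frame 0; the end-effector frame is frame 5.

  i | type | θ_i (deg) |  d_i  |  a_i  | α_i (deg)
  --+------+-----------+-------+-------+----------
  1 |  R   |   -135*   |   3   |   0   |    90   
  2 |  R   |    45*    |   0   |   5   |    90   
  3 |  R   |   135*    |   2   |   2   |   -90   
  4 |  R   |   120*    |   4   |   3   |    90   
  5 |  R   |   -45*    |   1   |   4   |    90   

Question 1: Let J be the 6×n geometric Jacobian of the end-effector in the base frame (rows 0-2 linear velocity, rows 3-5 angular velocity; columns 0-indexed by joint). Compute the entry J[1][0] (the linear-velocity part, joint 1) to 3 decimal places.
axis z_0 = ẑ; lever o_n−o_0 = (0.2808,-0.9389,8.4823)
cross product → J_v[:, 0] = (0.9389,0.2808,-0.0000)
J_ω[:, 0] = z_0
entry J[1][0] = 0.2808

0.281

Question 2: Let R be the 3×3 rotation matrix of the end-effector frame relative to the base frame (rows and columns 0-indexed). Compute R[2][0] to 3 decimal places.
End-effector x-axis (col 0 of R) = (-0.2456,0.1080,0.9633)
R[2][0] = 0.9633

0.963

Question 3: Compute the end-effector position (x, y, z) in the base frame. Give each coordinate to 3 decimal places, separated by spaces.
after link 1: o_1 = (0.0000, 0.0000, 3.0000)
after link 2: o_2 = (-2.5000, -2.5000, 6.5355)
after link 3: o_3 = (-3.7929, -1.7929, 4.1213)
after link 4: o_4 = (1.1400, -2.3600, 4.7084)
after link 5: o_5 = (0.2808, -0.9389, 8.4823)

0.281 -0.939 8.482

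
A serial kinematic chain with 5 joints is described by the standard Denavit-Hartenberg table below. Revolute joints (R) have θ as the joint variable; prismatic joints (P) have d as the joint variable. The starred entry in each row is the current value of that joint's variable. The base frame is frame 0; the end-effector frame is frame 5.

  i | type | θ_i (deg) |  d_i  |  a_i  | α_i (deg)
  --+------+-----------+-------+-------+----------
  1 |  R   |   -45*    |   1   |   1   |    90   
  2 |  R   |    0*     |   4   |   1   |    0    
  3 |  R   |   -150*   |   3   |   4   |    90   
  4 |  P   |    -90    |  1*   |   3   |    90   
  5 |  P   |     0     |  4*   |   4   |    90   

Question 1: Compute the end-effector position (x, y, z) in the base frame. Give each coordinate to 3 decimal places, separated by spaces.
1.061 -1.061 1.866

after link 1: o_1 = (0.7071, -0.7071, 1.0000)
after link 2: o_2 = (-1.4142, -4.2426, 1.0000)
after link 3: o_3 = (-5.9850, -3.9145, -1.0000)
after link 4: o_4 = (-4.2173, -1.4396, -0.1340)
after link 5: o_5 = (1.0607, -1.0607, 1.8660)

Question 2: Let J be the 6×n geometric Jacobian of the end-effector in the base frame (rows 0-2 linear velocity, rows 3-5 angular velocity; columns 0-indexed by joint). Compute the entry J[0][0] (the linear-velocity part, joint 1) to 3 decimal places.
axis z_0 = ẑ; lever o_n−o_0 = (1.0607,-1.0607,1.8660)
cross product → J_v[:, 0] = (1.0607,1.0607,-0.0000)
J_ω[:, 0] = z_0
entry J[0][0] = 1.0607

1.061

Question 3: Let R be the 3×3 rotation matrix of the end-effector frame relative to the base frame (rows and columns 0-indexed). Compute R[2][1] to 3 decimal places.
0.500

End-effector y-axis (col 1 of R) = (0.6124,-0.6124,0.5000)
R[2][1] = 0.5000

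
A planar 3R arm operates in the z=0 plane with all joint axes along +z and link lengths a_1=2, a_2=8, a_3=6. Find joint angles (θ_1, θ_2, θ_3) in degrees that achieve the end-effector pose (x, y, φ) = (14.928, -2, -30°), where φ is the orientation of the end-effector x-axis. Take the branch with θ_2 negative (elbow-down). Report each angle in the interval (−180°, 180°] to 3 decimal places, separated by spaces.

wrist centre = target − a_3·(cos φ, sin φ) = (9.7318, 1.0000)
cos θ_2 = (95.7089−2²−8²)/(2·2·8) = 0.8659; θ_2 = -30.0142° (elbow-down)
β = atan2(1.0000,9.7318) = 5.8669°; ψ = atan2(-4.0017,8.9272) = -24.1448°
θ_1 = β − ψ = 30.0116°
θ_3 = φ − θ_1 − θ_2 = -29.9975° (wrapped to (-180°,180°])

30.012 -30.014 -29.997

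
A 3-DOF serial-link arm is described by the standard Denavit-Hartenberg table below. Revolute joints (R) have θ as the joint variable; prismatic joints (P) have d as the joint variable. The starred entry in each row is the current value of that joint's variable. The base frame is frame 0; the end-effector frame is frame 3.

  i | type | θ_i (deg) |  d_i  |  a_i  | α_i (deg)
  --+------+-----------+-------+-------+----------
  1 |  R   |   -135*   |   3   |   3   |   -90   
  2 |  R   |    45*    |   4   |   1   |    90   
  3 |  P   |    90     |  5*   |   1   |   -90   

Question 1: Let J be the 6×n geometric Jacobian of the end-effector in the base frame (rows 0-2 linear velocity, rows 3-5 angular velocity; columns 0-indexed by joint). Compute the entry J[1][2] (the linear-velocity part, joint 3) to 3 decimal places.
-0.500

prismatic axis z_2 = (-0.5000,-0.5000,0.7071)
J_v[:, 2] = z_2; J_ω[:, 2] = (0,0,0)
entry J[1][2] = -0.5000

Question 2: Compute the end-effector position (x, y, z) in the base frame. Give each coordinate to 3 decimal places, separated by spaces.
after link 1: o_1 = (-2.1213, -2.1213, 3.0000)
after link 2: o_2 = (0.2071, -5.4497, 2.2929)
after link 3: o_3 = (-1.5858, -8.6569, 5.8284)

-1.586 -8.657 5.828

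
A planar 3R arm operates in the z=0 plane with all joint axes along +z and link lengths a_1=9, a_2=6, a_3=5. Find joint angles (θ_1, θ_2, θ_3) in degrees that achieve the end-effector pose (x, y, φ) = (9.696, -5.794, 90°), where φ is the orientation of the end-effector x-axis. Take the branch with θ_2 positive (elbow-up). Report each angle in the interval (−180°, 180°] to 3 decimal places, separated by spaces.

wrist centre = target − a_3·(cos φ, sin φ) = (9.6960, -10.7940)
cos θ_2 = (210.5229−9²−6²)/(2·9·6) = 0.8660; θ_2 = 30.0084° (elbow-up)
β = atan2(-10.7940,9.6960) = -48.0674°; ψ = atan2(3.0008,14.1957) = 11.9358°
θ_1 = β − ψ = -60.0031°
θ_3 = φ − θ_1 − θ_2 = 119.9948° (wrapped to (-180°,180°])

-60.003 30.008 119.995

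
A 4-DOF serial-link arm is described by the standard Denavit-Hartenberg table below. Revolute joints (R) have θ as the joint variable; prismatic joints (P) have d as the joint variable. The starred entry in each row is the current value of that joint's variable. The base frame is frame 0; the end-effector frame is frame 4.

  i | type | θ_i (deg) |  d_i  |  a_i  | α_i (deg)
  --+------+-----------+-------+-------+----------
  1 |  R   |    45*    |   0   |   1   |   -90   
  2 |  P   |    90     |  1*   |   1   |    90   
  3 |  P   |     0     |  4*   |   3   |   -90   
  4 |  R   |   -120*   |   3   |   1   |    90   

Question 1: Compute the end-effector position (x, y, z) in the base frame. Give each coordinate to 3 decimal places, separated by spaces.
1.319 6.976 -3.500

after link 1: o_1 = (0.7071, 0.7071, 0.0000)
after link 2: o_2 = (0.0000, 1.4142, -1.0000)
after link 3: o_3 = (2.8284, 4.2426, -4.0000)
after link 4: o_4 = (1.3195, 6.9763, -3.5000)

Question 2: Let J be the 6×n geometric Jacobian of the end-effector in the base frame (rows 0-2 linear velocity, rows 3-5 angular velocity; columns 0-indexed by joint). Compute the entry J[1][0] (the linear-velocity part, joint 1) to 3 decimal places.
axis z_0 = ẑ; lever o_n−o_0 = (1.3195,6.9763,-3.5000)
cross product → J_v[:, 0] = (-6.9763,1.3195,0.0000)
J_ω[:, 0] = z_0
entry J[1][0] = 1.3195

1.319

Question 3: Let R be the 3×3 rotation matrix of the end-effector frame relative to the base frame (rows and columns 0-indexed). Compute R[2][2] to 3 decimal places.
End-effector z-axis (col 2 of R) = (-0.3536,-0.3536,0.8660)
R[2][2] = 0.8660

0.866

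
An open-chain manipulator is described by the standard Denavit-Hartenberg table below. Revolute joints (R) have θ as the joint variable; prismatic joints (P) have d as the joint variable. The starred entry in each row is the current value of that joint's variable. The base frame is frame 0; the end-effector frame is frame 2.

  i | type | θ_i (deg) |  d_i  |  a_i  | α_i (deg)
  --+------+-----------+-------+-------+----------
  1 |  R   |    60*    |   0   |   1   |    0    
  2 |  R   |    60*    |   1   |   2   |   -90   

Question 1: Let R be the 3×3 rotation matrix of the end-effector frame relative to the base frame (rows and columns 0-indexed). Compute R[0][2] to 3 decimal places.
-0.866

End-effector z-axis (col 2 of R) = (-0.8660,-0.5000,0.0000)
R[0][2] = -0.8660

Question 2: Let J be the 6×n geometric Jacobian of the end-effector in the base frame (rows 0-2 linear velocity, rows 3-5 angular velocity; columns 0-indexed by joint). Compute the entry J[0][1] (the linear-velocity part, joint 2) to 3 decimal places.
-1.732

axis z_1 = (0.0000,0.0000,1.0000); lever o_n−o_1 = (-1.0000,1.7321,1.0000)
cross product → J_v[:, 1] = (-1.7321,-1.0000,0.0000)
J_ω[:, 1] = z_1
entry J[0][1] = -1.7321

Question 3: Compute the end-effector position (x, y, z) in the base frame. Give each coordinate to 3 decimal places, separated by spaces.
-0.500 2.598 1.000

after link 1: o_1 = (0.5000, 0.8660, 0.0000)
after link 2: o_2 = (-0.5000, 2.5981, 1.0000)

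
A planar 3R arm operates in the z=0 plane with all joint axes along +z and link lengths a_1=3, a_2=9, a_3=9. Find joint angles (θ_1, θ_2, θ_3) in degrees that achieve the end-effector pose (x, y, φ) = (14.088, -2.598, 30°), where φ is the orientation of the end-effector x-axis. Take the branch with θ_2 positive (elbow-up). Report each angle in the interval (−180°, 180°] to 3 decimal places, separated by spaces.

wrist centre = target − a_3·(cos φ, sin φ) = (6.2938, -7.0980)
cos θ_2 = (89.9932−3²−9²)/(2·3·9) = -0.0001; θ_2 = 90.0073° (elbow-up)
β = atan2(-7.0980,6.2938) = -48.4367°; ψ = atan2(9.0000,2.9989) = 71.5716°
θ_1 = β − ψ = -120.0083°
θ_3 = φ − θ_1 − θ_2 = 60.0010° (wrapped to (-180°,180°])

-120.008 90.007 60.001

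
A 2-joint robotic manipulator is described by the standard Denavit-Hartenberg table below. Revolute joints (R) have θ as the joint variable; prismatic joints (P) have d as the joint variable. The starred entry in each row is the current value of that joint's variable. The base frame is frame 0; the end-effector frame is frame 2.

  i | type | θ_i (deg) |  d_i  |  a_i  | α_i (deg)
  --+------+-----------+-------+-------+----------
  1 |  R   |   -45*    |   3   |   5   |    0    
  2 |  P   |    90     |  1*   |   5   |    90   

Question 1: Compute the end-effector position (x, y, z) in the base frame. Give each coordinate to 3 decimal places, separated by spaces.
after link 1: o_1 = (3.5355, -3.5355, 3.0000)
after link 2: o_2 = (7.0711, 0.0000, 4.0000)

7.071 0.000 4.000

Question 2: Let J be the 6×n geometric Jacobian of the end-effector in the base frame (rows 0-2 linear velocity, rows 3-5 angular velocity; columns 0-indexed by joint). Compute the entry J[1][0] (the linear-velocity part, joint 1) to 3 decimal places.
axis z_0 = ẑ; lever o_n−o_0 = (7.0711,0.0000,4.0000)
cross product → J_v[:, 0] = (-0.0000,7.0711,0.0000)
J_ω[:, 0] = z_0
entry J[1][0] = 7.0711

7.071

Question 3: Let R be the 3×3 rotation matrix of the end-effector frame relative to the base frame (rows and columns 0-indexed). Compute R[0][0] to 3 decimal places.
0.707

End-effector x-axis (col 0 of R) = (0.7071,0.7071,0.0000)
R[0][0] = 0.7071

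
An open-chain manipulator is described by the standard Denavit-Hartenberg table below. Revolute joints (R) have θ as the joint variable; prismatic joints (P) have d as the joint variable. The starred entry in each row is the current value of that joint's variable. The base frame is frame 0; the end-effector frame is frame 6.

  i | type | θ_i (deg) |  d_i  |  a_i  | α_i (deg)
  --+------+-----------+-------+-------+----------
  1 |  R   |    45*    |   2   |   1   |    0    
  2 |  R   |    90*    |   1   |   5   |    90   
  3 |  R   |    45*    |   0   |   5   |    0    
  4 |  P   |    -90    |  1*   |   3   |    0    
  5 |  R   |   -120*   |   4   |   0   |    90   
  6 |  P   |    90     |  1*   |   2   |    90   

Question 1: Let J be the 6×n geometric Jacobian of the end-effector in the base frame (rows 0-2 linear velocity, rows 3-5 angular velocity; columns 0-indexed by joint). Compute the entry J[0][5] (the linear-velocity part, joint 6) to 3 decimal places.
prismatic axis z_5 = (0.1830,-0.1830,0.9659)
J_v[:, 5] = z_5; J_ω[:, 5] = (0,0,0)
entry J[0][5] = 0.1830

0.183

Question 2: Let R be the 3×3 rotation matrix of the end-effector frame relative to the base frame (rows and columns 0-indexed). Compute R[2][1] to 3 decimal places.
End-effector y-axis (col 1 of R) = (0.1830,-0.1830,0.9659)
R[2][1] = 0.9659

0.966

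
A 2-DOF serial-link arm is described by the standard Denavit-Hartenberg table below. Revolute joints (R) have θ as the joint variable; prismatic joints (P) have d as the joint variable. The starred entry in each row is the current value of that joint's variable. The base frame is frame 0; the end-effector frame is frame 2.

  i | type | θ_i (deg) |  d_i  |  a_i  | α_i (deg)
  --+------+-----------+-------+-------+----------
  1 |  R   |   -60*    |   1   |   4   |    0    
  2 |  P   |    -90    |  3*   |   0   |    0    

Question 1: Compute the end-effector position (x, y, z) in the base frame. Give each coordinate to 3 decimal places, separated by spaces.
after link 1: o_1 = (2.0000, -3.4641, 1.0000)
after link 2: o_2 = (2.0000, -3.4641, 4.0000)

2.000 -3.464 4.000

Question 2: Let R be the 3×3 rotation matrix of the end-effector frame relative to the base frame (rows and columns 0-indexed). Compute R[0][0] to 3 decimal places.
End-effector x-axis (col 0 of R) = (-0.8660,-0.5000,0.0000)
R[0][0] = -0.8660

-0.866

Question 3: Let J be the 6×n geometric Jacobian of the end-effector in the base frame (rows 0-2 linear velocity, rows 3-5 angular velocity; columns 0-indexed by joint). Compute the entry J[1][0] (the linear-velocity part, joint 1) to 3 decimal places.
axis z_0 = ẑ; lever o_n−o_0 = (2.0000,-3.4641,4.0000)
cross product → J_v[:, 0] = (3.4641,2.0000,-0.0000)
J_ω[:, 0] = z_0
entry J[1][0] = 2.0000

2.000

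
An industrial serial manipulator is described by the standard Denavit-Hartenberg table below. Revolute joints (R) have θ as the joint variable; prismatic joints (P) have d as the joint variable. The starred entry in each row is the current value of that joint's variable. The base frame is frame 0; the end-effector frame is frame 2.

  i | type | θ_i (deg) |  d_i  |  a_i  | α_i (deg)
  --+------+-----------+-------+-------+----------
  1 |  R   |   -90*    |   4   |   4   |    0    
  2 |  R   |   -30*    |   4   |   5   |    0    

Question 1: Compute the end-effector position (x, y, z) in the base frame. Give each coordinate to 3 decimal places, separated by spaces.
after link 1: o_1 = (0.0000, -4.0000, 4.0000)
after link 2: o_2 = (-2.5000, -8.3301, 8.0000)

-2.500 -8.330 8.000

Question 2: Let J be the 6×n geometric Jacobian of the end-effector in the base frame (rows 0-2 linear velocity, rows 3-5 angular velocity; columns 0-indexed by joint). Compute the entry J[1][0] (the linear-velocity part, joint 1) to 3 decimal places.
axis z_0 = ẑ; lever o_n−o_0 = (-2.5000,-8.3301,8.0000)
cross product → J_v[:, 0] = (8.3301,-2.5000,0.0000)
J_ω[:, 0] = z_0
entry J[1][0] = -2.5000

-2.500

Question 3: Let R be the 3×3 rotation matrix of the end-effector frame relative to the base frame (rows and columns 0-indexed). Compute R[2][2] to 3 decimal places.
End-effector z-axis (col 2 of R) = (0.0000,0.0000,1.0000)
R[2][2] = 1.0000

1.000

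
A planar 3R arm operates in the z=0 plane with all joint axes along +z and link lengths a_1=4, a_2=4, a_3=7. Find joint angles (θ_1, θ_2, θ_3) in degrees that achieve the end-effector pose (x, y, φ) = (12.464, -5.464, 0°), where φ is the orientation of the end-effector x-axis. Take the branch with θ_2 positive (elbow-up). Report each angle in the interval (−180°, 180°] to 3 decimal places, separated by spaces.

wrist centre = target − a_3·(cos φ, sin φ) = (5.4640, -5.4640)
cos θ_2 = (59.7106−4²−4²)/(2·4·4) = 0.8660; θ_2 = 30.0080° (elbow-up)
β = atan2(-5.4640,5.4640) = -45.0000°; ψ = atan2(2.0005,7.4638) = 15.0040°
θ_1 = β − ψ = -60.0040°
θ_3 = φ − θ_1 − θ_2 = 29.9960° (wrapped to (-180°,180°])

-60.004 30.008 29.996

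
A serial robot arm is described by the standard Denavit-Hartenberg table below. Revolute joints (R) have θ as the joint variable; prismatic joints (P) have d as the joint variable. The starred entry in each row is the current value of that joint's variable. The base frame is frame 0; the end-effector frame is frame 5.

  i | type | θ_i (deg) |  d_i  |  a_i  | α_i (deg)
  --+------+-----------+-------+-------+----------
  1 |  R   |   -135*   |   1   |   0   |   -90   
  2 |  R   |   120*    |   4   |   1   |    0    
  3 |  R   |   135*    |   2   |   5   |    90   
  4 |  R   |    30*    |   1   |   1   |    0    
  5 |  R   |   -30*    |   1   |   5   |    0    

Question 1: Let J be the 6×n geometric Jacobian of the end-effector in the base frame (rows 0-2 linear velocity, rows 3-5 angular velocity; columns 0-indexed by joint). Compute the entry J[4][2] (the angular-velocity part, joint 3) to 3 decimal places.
axis z_2 = (0.7071,-0.7071,0.0000); lever o_n−o_2 = (5.1224,1.5869,9.9781)
cross product → J_v[:, 2] = (-7.0556,-7.0556,4.7442)
J_ω[:, 2] = z_2
entry J[4][2] = -0.7071

-0.707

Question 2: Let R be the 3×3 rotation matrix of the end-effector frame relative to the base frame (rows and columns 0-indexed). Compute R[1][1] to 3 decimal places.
End-effector y-axis (col 1 of R) = (0.7071,-0.7071,0.0000)
R[1][1] = -0.7071

-0.707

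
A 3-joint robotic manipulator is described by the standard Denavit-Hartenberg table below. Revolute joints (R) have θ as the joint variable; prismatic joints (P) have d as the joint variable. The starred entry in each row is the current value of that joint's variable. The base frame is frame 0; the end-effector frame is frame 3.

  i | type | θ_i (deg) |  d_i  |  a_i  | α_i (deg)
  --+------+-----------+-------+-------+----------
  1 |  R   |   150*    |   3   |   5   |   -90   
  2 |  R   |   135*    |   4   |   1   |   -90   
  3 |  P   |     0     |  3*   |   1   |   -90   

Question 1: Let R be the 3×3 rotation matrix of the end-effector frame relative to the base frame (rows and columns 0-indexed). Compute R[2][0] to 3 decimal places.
-0.707

End-effector x-axis (col 0 of R) = (0.6124,-0.3536,-0.7071)
R[2][0] = -0.7071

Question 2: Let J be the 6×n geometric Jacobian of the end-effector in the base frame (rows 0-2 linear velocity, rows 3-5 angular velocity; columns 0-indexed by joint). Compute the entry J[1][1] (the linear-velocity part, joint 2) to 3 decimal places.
axis z_1 = (-0.5000,-0.8660,0.0000); lever o_n−o_1 = (1.0619,-5.2319,0.7071)
cross product → J_v[:, 1] = (-0.6124,0.3536,3.5355)
J_ω[:, 1] = z_1
entry J[1][1] = 0.3536

0.354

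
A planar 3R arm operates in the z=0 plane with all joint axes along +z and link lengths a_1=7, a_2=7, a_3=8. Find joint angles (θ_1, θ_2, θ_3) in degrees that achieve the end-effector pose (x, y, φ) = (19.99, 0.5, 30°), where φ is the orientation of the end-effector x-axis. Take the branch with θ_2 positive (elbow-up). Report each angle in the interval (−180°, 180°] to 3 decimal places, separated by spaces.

-30.006 30.012 29.995

wrist centre = target − a_3·(cos φ, sin φ) = (13.0618, -3.5000)
cos θ_2 = (182.8605−7²−7²)/(2·7·7) = 0.8659; θ_2 = 30.0116° (elbow-up)
β = atan2(-3.5000,13.0618) = -15.0004°; ψ = atan2(3.5012,13.0615) = 15.0058°
θ_1 = β − ψ = -30.0062°
θ_3 = φ − θ_1 − θ_2 = 29.9946° (wrapped to (-180°,180°])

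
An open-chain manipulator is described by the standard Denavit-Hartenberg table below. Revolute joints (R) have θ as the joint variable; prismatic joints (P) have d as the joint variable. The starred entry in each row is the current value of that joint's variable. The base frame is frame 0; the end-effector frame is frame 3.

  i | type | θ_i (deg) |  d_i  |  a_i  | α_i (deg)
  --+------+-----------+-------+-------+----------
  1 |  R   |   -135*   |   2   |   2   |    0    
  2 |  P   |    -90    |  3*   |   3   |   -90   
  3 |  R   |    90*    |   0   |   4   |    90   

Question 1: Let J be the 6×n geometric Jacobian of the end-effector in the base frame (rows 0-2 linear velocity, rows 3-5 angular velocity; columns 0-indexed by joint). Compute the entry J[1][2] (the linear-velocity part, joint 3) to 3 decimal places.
axis z_2 = (-0.7071,-0.7071,0.0000); lever o_n−o_2 = (-0.0000,0.0000,-4.0000)
cross product → J_v[:, 2] = (2.8284,-2.8284,-0.0000)
J_ω[:, 2] = z_2
entry J[1][2] = -2.8284

-2.828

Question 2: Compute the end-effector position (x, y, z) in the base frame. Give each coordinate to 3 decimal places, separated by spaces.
after link 1: o_1 = (-1.4142, -1.4142, 2.0000)
after link 2: o_2 = (-3.5355, 0.7071, 5.0000)
after link 3: o_3 = (-3.5355, 0.7071, 1.0000)

-3.536 0.707 1.000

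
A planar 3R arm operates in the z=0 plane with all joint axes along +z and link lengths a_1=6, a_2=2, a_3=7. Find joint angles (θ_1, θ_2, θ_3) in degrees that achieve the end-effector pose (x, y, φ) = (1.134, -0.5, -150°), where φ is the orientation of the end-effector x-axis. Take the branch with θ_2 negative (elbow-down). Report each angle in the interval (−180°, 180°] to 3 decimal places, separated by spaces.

30.000 -29.998 -150.001

wrist centre = target − a_3·(cos φ, sin φ) = (7.1962, 3.0000)
cos θ_2 = (60.7850−6²−2²)/(2·6·2) = 0.8660; θ_2 = -29.9983° (elbow-down)
β = atan2(3.0000,7.1962) = 22.6307°; ψ = atan2(-0.9999,7.7321) = -7.3688°
θ_1 = β − ψ = 29.9995°
θ_3 = φ − θ_1 − θ_2 = -150.0013° (wrapped to (-180°,180°])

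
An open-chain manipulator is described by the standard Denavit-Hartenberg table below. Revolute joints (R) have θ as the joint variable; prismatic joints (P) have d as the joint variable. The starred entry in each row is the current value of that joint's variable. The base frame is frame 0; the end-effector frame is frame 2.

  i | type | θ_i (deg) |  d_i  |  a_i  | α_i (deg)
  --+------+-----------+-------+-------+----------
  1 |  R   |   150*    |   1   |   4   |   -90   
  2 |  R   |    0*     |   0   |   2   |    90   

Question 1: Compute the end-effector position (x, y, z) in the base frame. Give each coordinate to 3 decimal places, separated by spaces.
after link 1: o_1 = (-3.4641, 2.0000, 1.0000)
after link 2: o_2 = (-5.1962, 3.0000, 1.0000)

-5.196 3.000 1.000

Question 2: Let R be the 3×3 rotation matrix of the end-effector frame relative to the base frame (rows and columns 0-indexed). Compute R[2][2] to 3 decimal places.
End-effector z-axis (col 2 of R) = (0.0000,0.0000,1.0000)
R[2][2] = 1.0000

1.000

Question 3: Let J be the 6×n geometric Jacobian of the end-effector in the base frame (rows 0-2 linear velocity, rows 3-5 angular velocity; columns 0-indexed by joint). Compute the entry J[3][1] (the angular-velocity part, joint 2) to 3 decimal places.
-0.500

axis z_1 = (-0.5000,-0.8660,0.0000); lever o_n−o_1 = (-1.7321,1.0000,0.0000)
cross product → J_v[:, 1] = (-0.0000,-0.0000,-2.0000)
J_ω[:, 1] = z_1
entry J[3][1] = -0.5000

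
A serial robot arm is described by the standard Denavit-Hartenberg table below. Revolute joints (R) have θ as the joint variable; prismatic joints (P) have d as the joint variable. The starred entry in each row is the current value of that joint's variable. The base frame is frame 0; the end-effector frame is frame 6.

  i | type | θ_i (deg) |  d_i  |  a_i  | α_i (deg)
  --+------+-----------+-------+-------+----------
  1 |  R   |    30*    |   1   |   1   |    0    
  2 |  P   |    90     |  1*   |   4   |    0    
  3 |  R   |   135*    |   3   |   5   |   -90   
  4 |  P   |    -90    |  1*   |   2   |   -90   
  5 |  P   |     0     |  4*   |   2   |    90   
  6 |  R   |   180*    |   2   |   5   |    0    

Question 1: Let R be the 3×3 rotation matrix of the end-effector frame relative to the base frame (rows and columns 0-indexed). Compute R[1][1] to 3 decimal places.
0.966

End-effector y-axis (col 1 of R) = (0.2588,0.9659,-0.0000)
R[1][1] = 0.9659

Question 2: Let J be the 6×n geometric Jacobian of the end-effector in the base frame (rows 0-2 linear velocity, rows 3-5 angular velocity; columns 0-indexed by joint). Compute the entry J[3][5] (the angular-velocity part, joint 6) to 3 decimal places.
axis z_5 = (0.9659,-0.2588,0.0000); lever o_n−o_5 = (1.9319,-0.5176,-5.0000)
cross product → J_v[:, 5] = (1.2941,4.8296,-0.0000)
J_ω[:, 5] = z_5
entry J[3][5] = 0.9659

0.966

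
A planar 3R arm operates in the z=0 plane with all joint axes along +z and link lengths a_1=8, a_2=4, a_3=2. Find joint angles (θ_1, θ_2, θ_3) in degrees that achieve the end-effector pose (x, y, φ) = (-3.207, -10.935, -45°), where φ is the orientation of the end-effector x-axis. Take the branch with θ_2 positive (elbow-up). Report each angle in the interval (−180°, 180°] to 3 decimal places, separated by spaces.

wrist centre = target − a_3·(cos φ, sin φ) = (-4.6212, -9.5208)
cos θ_2 = (112.0010−8²−4²)/(2·8·4) = 0.5000; θ_2 = 59.9990° (elbow-up)
β = atan2(-9.5208,-4.6212) = -115.8911°; ψ = atan2(3.4641,10.0001) = 19.1063°
θ_1 = β − ψ = -134.9974°
θ_3 = φ − θ_1 − θ_2 = 29.9984° (wrapped to (-180°,180°])

-134.997 59.999 29.998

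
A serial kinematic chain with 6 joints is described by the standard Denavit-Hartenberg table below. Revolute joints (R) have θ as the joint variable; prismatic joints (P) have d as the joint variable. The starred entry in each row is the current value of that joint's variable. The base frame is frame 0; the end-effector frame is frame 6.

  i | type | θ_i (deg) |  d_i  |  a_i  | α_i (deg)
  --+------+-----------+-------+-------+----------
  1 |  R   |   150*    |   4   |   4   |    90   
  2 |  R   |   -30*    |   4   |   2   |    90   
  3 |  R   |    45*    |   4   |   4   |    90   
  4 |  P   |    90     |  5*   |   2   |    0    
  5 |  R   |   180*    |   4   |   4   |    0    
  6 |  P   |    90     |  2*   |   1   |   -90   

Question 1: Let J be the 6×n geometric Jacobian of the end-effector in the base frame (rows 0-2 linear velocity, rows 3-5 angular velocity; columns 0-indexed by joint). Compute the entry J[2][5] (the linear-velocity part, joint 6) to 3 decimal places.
prismatic axis z_5 = (-0.8839,-0.3062,-0.3536)
J_v[:, 5] = z_5; J_ω[:, 5] = (0,0,0)
entry J[2][5] = -0.3536

-0.354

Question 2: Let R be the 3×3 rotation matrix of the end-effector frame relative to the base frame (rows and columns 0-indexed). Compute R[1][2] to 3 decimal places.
End-effector z-axis (col 2 of R) = (0.4330,-0.2500,-0.8660)
R[1][2] = -0.2500

-0.250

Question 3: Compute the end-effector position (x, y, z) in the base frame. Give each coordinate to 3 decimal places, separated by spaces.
after link 1: o_1 = (-3.4641, 2.0000, 4.0000)
after link 2: o_2 = (-2.9641, 6.3301, 3.0000)
after link 3: o_3 = (-1.9392, 9.0044, -1.8783)
after link 4: o_4 = (-5.4925, 6.9734, -5.3781)
after link 5: o_5 = (-10.7601, 6.7487, -3.3282)
after link 6: o_6 = (-12.7047, 7.0549, -4.3889)

-12.705 7.055 -4.389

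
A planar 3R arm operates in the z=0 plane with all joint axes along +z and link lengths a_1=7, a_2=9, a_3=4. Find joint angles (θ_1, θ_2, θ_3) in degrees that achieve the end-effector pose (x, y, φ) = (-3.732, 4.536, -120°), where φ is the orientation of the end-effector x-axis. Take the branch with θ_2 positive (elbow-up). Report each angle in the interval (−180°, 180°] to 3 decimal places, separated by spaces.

wrist centre = target − a_3·(cos φ, sin φ) = (-1.7320, 8.0001)
cos θ_2 = (67.0014−7²−9²)/(2·7·9) = -0.5000; θ_2 = 119.9992° (elbow-up)
β = atan2(8.0001,-1.7320) = 102.2159°; ψ = atan2(7.7943,2.5001) = 72.2158°
θ_1 = β − ψ = 30.0001°
θ_3 = φ − θ_1 − θ_2 = 90.0007° (wrapped to (-180°,180°])

30.000 119.999 90.001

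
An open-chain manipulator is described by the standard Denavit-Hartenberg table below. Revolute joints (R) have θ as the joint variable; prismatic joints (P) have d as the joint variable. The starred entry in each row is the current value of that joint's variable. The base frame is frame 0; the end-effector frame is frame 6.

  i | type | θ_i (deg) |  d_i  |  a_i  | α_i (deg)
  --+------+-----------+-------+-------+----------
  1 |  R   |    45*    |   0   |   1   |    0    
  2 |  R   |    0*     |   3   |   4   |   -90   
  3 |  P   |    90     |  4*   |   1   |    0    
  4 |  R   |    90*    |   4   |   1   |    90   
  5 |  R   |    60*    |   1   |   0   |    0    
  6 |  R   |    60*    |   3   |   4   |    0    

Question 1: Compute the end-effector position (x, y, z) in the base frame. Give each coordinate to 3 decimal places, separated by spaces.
-3.864 12.349 -2.000

after link 1: o_1 = (0.7071, 0.7071, 0.0000)
after link 2: o_2 = (3.5355, 3.5355, 3.0000)
after link 3: o_3 = (0.7071, 6.3640, 2.0000)
after link 4: o_4 = (-2.8284, 8.4853, 2.0000)
after link 5: o_5 = (-2.8284, 8.4853, 1.0000)
after link 6: o_6 = (-3.8637, 12.3490, -2.0000)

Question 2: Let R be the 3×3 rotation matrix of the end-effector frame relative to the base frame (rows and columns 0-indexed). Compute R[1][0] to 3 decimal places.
End-effector x-axis (col 0 of R) = (-0.2588,0.9659,0.0000)
R[1][0] = 0.9659

0.966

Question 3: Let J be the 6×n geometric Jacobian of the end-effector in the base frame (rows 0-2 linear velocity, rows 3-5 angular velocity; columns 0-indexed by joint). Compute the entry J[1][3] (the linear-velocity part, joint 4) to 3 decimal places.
-2.828

axis z_3 = (-0.7071,0.7071,0.0000); lever o_n−o_3 = (-4.5708,5.9850,-4.0000)
cross product → J_v[:, 3] = (-2.8284,-2.8284,-1.0000)
J_ω[:, 3] = z_3
entry J[1][3] = -2.8284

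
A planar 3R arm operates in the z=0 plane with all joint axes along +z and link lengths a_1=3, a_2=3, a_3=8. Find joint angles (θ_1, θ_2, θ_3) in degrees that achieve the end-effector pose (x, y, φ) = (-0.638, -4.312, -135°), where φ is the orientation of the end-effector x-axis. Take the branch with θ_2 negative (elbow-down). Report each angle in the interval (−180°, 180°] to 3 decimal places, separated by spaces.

45.005 -60.009 -119.996

wrist centre = target − a_3·(cos φ, sin φ) = (5.0189, 1.3449)
cos θ_2 = (26.9975−3²−3²)/(2·3·3) = 0.4999; θ_2 = -60.0091° (elbow-down)
β = atan2(1.3449,5.0189) = 15.0006°; ψ = atan2(-2.5983,4.4996) = -30.0045°
θ_1 = β − ψ = 45.0051°
θ_3 = φ − θ_1 − θ_2 = -119.9961° (wrapped to (-180°,180°])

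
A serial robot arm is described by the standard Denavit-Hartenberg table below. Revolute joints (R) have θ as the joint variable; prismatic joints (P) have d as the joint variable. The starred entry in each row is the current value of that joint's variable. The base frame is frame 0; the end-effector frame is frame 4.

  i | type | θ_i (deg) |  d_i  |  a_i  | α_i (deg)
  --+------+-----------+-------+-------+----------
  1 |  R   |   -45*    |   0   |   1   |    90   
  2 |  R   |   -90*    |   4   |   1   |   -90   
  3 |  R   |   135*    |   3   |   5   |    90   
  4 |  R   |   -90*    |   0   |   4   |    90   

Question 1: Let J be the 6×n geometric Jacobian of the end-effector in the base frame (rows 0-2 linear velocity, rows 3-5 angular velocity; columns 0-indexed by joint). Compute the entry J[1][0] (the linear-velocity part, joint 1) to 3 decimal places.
-0.328

axis z_0 = ẑ; lever o_n−o_0 = (-0.3284,-0.3284,2.5355)
cross product → J_v[:, 0] = (0.3284,-0.3284,0.0000)
J_ω[:, 0] = z_0
entry J[1][0] = -0.3284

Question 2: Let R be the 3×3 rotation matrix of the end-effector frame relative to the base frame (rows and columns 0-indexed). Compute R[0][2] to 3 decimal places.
-0.500

End-effector z-axis (col 2 of R) = (-0.5000,-0.5000,-0.7071)
R[0][2] = -0.5000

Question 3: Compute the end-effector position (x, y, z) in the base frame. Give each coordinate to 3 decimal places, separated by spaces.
-0.328 -0.328 2.536

after link 1: o_1 = (0.7071, -0.7071, 0.0000)
after link 2: o_2 = (-2.1213, -3.5355, -1.0000)
after link 3: o_3 = (2.5000, -3.1569, 2.5355)
after link 4: o_4 = (-0.3284, -0.3284, 2.5355)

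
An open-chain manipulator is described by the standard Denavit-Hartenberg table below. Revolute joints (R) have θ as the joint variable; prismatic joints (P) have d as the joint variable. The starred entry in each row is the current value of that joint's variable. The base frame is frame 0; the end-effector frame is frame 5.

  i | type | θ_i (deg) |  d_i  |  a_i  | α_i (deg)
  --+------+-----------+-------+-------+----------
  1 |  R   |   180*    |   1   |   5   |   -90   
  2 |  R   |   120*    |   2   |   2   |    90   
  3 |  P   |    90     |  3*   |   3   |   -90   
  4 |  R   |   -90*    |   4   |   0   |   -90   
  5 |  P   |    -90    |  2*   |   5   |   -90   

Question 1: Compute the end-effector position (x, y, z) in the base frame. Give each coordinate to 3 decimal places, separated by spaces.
-11.098 -7.000 5.562

after link 1: o_1 = (-5.0000, 0.0000, 1.0000)
after link 2: o_2 = (-4.0000, -2.0000, -0.7321)
after link 3: o_3 = (-6.5981, -5.0000, -2.2321)
after link 4: o_4 = (-8.5981, -5.0000, 1.2321)
after link 5: o_5 = (-11.0981, -7.0000, 5.5622)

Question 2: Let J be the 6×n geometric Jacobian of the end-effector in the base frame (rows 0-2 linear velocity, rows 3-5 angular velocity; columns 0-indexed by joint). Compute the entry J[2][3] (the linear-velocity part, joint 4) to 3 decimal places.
1.000

axis z_3 = (-0.5000,0.0000,0.8660); lever o_n−o_3 = (-4.5000,-2.0000,7.7942)
cross product → J_v[:, 3] = (1.7321,-0.0000,1.0000)
J_ω[:, 3] = z_3
entry J[2][3] = 1.0000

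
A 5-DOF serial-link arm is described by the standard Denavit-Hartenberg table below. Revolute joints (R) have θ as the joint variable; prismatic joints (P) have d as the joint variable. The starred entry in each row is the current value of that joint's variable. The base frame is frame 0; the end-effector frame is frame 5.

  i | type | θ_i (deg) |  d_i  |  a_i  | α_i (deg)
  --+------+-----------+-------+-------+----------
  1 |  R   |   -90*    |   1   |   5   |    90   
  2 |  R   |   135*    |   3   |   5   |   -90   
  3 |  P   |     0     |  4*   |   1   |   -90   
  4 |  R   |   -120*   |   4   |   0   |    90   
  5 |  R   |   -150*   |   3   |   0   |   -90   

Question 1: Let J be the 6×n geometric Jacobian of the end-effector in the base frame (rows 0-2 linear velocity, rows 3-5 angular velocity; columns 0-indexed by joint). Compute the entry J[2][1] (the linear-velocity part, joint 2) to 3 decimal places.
-4.173

axis z_1 = (-1.0000,-0.0000,0.0000); lever o_n−o_1 = (1.0000,4.1733,0.6378)
cross product → J_v[:, 1] = (-0.0000,0.6378,-4.1733)
J_ω[:, 1] = z_1
entry J[2][1] = -4.1733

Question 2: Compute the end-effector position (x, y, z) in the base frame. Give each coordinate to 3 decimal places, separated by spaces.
after link 1: o_1 = (0.0000, -5.0000, 1.0000)
after link 2: o_2 = (-3.0000, -1.4645, 4.5355)
after link 3: o_3 = (-3.0000, 2.0711, 2.4142)
after link 4: o_4 = (1.0000, 2.0711, 2.4142)
after link 5: o_5 = (1.0000, -0.8267, 1.6378)

1.000 -0.827 1.638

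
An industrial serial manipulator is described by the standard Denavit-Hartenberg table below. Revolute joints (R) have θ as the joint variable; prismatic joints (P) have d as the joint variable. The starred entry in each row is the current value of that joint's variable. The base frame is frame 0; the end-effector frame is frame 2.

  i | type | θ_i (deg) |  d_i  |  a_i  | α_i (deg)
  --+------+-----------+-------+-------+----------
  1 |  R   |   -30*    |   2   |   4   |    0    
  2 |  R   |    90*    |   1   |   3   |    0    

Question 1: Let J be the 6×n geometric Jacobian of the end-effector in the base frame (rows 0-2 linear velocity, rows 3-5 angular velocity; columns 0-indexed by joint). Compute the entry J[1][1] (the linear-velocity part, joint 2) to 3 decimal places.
1.500

axis z_1 = (0.0000,0.0000,1.0000); lever o_n−o_1 = (1.5000,2.5981,1.0000)
cross product → J_v[:, 1] = (-2.5981,1.5000,0.0000)
J_ω[:, 1] = z_1
entry J[1][1] = 1.5000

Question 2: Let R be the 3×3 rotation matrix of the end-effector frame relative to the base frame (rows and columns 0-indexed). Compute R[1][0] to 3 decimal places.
End-effector x-axis (col 0 of R) = (0.5000,0.8660,0.0000)
R[1][0] = 0.8660

0.866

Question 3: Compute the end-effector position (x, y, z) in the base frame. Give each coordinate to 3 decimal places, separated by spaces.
after link 1: o_1 = (3.4641, -2.0000, 2.0000)
after link 2: o_2 = (4.9641, 0.5981, 3.0000)

4.964 0.598 3.000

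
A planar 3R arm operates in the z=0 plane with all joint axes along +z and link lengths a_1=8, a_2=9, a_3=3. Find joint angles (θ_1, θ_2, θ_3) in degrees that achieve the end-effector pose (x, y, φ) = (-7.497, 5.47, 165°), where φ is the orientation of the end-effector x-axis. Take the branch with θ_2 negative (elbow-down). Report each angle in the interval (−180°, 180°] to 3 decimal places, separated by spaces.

-150.001 -134.997 89.998

wrist centre = target − a_3·(cos φ, sin φ) = (-4.5992, 4.6935)
cos θ_2 = (43.1822−8²−9²)/(2·8·9) = -0.7071; θ_2 = -134.9969° (elbow-down)
β = atan2(4.6935,-4.5992) = 134.4185°; ψ = atan2(-6.3643,1.6364) = -75.5805°
θ_1 = β − ψ = 209.9990°
θ_3 = φ − θ_1 − θ_2 = 89.9979° (wrapped to (-180°,180°])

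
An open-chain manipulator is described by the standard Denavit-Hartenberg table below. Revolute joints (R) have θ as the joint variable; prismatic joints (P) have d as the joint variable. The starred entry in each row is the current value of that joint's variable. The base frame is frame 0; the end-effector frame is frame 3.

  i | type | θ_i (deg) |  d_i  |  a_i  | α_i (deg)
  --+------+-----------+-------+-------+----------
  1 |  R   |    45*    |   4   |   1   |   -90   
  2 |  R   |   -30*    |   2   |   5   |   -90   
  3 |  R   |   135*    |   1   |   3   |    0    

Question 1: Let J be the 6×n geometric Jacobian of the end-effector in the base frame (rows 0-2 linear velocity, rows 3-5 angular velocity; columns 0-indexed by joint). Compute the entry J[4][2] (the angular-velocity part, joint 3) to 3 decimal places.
0.354

axis z_2 = (0.3536,0.3536,-0.8660); lever o_n−o_2 = (0.5545,-2.4455,-1.9267)
cross product → J_v[:, 2] = (-2.7990,0.2010,-1.0607)
J_ω[:, 2] = z_2
entry J[4][2] = 0.3536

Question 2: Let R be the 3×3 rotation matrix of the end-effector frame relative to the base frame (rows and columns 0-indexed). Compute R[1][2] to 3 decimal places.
0.354

End-effector z-axis (col 2 of R) = (0.3536,0.3536,-0.8660)
R[1][2] = 0.3536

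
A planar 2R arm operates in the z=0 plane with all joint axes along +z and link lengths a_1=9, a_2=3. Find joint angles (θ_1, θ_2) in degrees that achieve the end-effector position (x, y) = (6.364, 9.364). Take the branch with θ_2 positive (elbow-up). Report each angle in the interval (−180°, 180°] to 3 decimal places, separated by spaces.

cos θ_2 = (128.1850−9²−3²)/(2·9·3) = 0.7071; θ_2 = 44.9982° (elbow-up)
β = atan2(9.3640,6.3640) = 55.7990°; ψ = atan2(2.1213,11.1214) = 10.7987°
θ_1 = β − ψ = 45.0004°

45.000 44.998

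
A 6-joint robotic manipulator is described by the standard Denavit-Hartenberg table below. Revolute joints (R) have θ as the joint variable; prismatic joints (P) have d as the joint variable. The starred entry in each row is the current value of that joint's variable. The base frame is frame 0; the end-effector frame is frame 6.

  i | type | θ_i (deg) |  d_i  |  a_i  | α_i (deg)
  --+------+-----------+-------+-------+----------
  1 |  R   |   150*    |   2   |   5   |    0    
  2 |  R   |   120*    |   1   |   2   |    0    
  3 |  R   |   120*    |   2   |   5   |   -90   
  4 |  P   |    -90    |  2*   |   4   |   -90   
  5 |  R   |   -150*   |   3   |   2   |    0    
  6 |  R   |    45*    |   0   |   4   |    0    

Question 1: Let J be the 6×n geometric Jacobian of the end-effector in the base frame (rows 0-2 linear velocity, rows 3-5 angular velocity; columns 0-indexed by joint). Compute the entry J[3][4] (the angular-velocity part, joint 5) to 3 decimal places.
axis z_4 = (0.8660,0.5000,-0.0000); lever o_n−o_4 = (0.1662,5.7121,-2.7673)
cross product → J_v[:, 4] = (-1.3837,2.3966,4.8637)
J_ω[:, 4] = z_4
entry J[3][4] = 0.8660

0.866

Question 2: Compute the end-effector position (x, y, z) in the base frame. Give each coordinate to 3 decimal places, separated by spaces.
-0.834 10.444 6.233

after link 1: o_1 = (-4.3301, 2.5000, 2.0000)
after link 2: o_2 = (-4.3301, 0.5000, 3.0000)
after link 3: o_3 = (0.0000, 3.0000, 5.0000)
after link 4: o_4 = (-1.0000, 4.7321, 9.0000)
after link 5: o_5 = (1.0981, 7.0981, 7.2679)
after link 6: o_6 = (-0.8338, 10.4441, 6.2327)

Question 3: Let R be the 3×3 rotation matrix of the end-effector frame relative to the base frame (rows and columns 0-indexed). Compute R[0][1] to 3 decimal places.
End-effector y-axis (col 1 of R) = (-0.1294,0.2241,0.9659)
R[0][1] = -0.1294

-0.129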